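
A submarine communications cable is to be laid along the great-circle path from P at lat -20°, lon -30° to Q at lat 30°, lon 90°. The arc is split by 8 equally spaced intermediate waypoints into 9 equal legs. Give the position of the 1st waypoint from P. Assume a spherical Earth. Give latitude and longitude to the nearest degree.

From cos δ = sin φ₁ sin φ₂ + cos φ₁ cos φ₂ cos Δλ, the central angle is δ ≈ 2.187 rad (125.3°).
Interpolate at f = 1/9 with slerp weights a = sin((1−f)δ)/sin δ ≈ 1.141, b = sin(fδ)/sin δ ≈ 0.295.
p = a·p₁ + b·p₂ ≈ (0.929, -0.281, -0.243); φ = arcsin(p_z) ≈ -14.05°, λ = atan2(p_y, p_x) ≈ -16.82°.

≈ lat -14°, lon -17°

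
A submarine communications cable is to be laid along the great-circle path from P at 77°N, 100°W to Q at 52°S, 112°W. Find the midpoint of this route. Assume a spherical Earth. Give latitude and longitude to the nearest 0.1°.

Convert each endpoint to a unit vector on the sphere (x = cos φ cos λ, y = cos φ sin λ, z = sin φ).
The central angle between the endpoints is δ = arccos(p₁·p₂) ≈ 2.255 rad (129.2°).
Interpolate at f = 1/2 with slerp weights a = sin((1−f)δ)/sin δ ≈ 1.166, b = sin(fδ)/sin δ ≈ 1.166.
p = a·p₁ + b·p₂ ≈ (-0.315, -0.924, 0.217); φ = arcsin(p_z) ≈ 12.55°, λ = atan2(p_y, p_x) ≈ -108.80°.

≈ 12.6°N, 108.8°W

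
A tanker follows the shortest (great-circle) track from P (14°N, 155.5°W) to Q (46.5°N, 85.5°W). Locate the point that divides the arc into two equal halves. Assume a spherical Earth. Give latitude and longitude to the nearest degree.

≈ (35°N, 127°W)

Write both endpoints as unit vectors p₁, p₂ with components (cos φ cos λ, cos φ sin λ, sin φ).
The central angle between the endpoints is δ = arccos(p₁·p₂) ≈ 1.155 rad (66.2°).
Interpolate at f = 1/2 with slerp weights a = sin((1−f)δ)/sin δ ≈ 0.597, b = sin(fδ)/sin δ ≈ 0.597.
p = a·p₁ + b·p₂ ≈ (-0.495, -0.650, 0.577); φ = arcsin(p_z) ≈ 35.26°, λ = atan2(p_y, p_x) ≈ -127.29°.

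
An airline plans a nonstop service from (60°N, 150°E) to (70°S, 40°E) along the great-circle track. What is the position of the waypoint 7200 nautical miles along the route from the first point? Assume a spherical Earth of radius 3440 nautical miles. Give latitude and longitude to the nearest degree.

Write both endpoints as unit vectors p₁, p₂ with components (cos φ cos λ, cos φ sin λ, sin φ).
The central angle between the endpoints is δ = arccos(p₁·p₂) ≈ 2.631 rad (150.7°). The total great-circle distance is δ·R ≈ 2.631 × 3440 ≈ 9049 nmi, so the target fraction is f = 7200/9049 ≈ 0.796.
Interpolate at f ≈ 0.796 with slerp weights a = sin((1−f)δ)/sin δ ≈ 1.047, b = sin(fδ)/sin δ ≈ 1.772.
p = a·p₁ + b·p₂ ≈ (0.011, 0.651, -0.759); φ = arcsin(p_z) ≈ -49.34°, λ = atan2(p_y, p_x) ≈ 89.04°.

≈ (49°S, 89°E)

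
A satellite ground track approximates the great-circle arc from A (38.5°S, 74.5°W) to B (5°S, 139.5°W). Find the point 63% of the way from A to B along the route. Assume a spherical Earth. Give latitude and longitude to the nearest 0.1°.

Convert each endpoint to a unit vector on the sphere (x = cos φ cos λ, y = cos φ sin λ, z = sin φ).
The central angle between the endpoints is δ = arccos(p₁·p₂) ≈ 1.177 rad (67.4°).
Interpolate at f = 0.63 with slerp weights a = sin((1−f)δ)/sin δ ≈ 0.457, b = sin(fδ)/sin δ ≈ 0.731.
p = a·p₁ + b·p₂ ≈ (-0.458, -0.818, -0.348); φ = arcsin(p_z) ≈ -20.37°, λ = atan2(p_y, p_x) ≈ -119.28°.

≈ (20.4°S, 119.3°W)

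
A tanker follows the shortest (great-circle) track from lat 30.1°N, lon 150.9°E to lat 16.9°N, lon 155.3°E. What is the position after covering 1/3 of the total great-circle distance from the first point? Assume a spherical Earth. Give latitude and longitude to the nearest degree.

The haversine formula gives a central angle δ ≈ 0.241 rad (13.8°) between the endpoints.
Interpolate at f = 1/3 with slerp weights a = sin((1−f)δ)/sin δ ≈ 0.670, b = sin(fδ)/sin δ ≈ 0.336.
p = a·p₁ + b·p₂ ≈ (-0.799, 0.416, 0.434); φ = arcsin(p_z) ≈ 25.71°, λ = atan2(p_y, p_x) ≈ 152.47°.

≈ lat 26°N, lon 152°E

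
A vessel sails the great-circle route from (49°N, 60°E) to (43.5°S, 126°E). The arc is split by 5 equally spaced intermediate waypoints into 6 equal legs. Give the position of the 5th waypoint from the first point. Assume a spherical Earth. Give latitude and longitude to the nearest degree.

≈ (29°S, 113°E)

The haversine formula gives a central angle δ ≈ 1.903 rad (109.0°) between the endpoints.
Interpolate at f = 5/6 with slerp weights a = sin((1−f)δ)/sin δ ≈ 0.330, b = sin(fδ)/sin δ ≈ 1.058.
p = a·p₁ + b·p₂ ≈ (-0.343, 0.808, -0.479); φ = arcsin(p_z) ≈ -28.63°, λ = atan2(p_y, p_x) ≈ 112.98°.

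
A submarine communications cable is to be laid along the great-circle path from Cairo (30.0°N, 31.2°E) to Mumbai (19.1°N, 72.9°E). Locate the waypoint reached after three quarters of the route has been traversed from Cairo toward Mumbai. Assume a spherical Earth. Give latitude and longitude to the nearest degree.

The haversine formula gives a central angle δ ≈ 0.685 rad (39.2°) between the endpoints.
Interpolate at f = 3/4 with slerp weights a = sin((1−f)δ)/sin δ ≈ 0.269, b = sin(fδ)/sin δ ≈ 0.777.
p = a·p₁ + b·p₂ ≈ (0.415, 0.822, 0.389); φ = arcsin(p_z) ≈ 22.88°, λ = atan2(p_y, p_x) ≈ 63.20°.

≈ 23°N, 63°E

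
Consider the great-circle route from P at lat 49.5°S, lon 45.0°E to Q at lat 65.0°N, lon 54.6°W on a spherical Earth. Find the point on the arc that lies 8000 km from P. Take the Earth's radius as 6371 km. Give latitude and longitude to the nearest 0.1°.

The haversine formula gives a central angle δ ≈ 2.396 rad (137.3°) between the endpoints. The total great-circle distance is δ·R ≈ 2.396 × 6371 ≈ 15267 km, so the target fraction is f = 8000/15267 ≈ 0.524.
Interpolate at f ≈ 0.524 with slerp weights a = sin((1−f)δ)/sin δ ≈ 1.340, b = sin(fδ)/sin δ ≈ 1.402.
p = a·p₁ + b·p₂ ≈ (0.959, 0.133, 0.251); φ = arcsin(p_z) ≈ 14.57°, λ = atan2(p_y, p_x) ≈ 7.87°.

≈ lat 14.6°N, lon 7.9°E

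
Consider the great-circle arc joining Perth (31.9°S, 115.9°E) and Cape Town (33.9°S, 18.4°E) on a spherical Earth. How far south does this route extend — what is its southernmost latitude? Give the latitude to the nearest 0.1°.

The great circle lies in the plane with unit normal n̂ = (p₁ × p₂)/|p₁ × p₂|.
Here n̂_z ≈ -0.713; the vertex latitude is φ_max = arccos|n̂_z| ≈ 44.5°.
Check via Clairaut: cos φ_max = |cos φ₁| · sin C = cos(31.9°)·sin(122.8°) ≈ 0.713, again giving ≈ 44.5°.

≈ 44.5°S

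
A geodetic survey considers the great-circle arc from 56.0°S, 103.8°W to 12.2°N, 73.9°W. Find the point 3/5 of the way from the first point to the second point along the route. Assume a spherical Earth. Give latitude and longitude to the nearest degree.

≈ 16°S, 82°W

Convert each endpoint to a unit vector on the sphere (x = cos φ cos λ, y = cos φ sin λ, z = sin φ).
The central angle between the endpoints is δ = arccos(p₁·p₂) ≈ 1.268 rad (72.6°).
Interpolate at f = 3/5 with slerp weights a = sin((1−f)δ)/sin δ ≈ 0.509, b = sin(fδ)/sin δ ≈ 0.722.
p = a·p₁ + b·p₂ ≈ (0.128, -0.955, -0.269); φ = arcsin(p_z) ≈ -15.62°, λ = atan2(p_y, p_x) ≈ -82.37°.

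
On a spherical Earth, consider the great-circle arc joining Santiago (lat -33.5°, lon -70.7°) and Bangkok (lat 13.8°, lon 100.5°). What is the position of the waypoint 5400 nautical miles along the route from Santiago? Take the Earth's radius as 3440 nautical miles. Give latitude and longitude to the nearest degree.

Write both endpoints as unit vectors p₁, p₂ with components (cos φ cos λ, cos φ sin λ, sin φ).
The central angle between the endpoints is δ = arccos(p₁·p₂) ≈ 2.771 rad (158.7°). The total great-circle distance is δ·R ≈ 2.771 × 3440 ≈ 9531 nmi, so the target fraction is f = 5400/9531 ≈ 0.567.
Interpolate at f ≈ 0.567 with slerp weights a = sin((1−f)δ)/sin δ ≈ 2.571, b = sin(fδ)/sin δ ≈ 2.758.
p = a·p₁ + b·p₂ ≈ (0.221, 0.610, -0.761); φ = arcsin(p_z) ≈ -49.57°, λ = atan2(p_y, p_x) ≈ 70.11°.

≈ lat -50°, lon 70°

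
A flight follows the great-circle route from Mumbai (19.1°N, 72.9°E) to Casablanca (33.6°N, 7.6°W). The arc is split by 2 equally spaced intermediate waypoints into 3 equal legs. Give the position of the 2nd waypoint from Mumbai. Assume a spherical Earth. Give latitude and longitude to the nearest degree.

Convert each endpoint to a unit vector on the sphere (x = cos φ cos λ, y = cos φ sin λ, z = sin φ).
The central angle between the endpoints is δ = arccos(p₁·p₂) ≈ 1.255 rad (71.9°).
Interpolate at f = 2/3 with slerp weights a = sin((1−f)δ)/sin δ ≈ 0.427, b = sin(fδ)/sin δ ≈ 0.781.
p = a·p₁ + b·p₂ ≈ (0.763, 0.300, 0.572); φ = arcsin(p_z) ≈ 34.89°, λ = atan2(p_y, p_x) ≈ 21.44°.

≈ (35°N, 21°E)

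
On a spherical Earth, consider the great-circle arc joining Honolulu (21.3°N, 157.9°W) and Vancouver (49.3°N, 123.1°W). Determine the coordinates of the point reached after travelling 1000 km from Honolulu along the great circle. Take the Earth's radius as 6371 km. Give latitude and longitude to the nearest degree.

≈ (28°N, 152°W)

Write both endpoints as unit vectors p₁, p₂ with components (cos φ cos λ, cos φ sin λ, sin φ).
The central angle between the endpoints is δ = arccos(p₁·p₂) ≈ 0.685 rad (39.3°). The total great-circle distance is δ·R ≈ 0.685 × 6371 ≈ 4365 km, so the target fraction is f = 1000/4365 ≈ 0.229.
Interpolate at f ≈ 0.229 with slerp weights a = sin((1−f)δ)/sin δ ≈ 0.796, b = sin(fδ)/sin δ ≈ 0.247.
p = a·p₁ + b·p₂ ≈ (-0.775, -0.414, 0.477); φ = arcsin(p_z) ≈ 28.46°, λ = atan2(p_y, p_x) ≈ -151.90°.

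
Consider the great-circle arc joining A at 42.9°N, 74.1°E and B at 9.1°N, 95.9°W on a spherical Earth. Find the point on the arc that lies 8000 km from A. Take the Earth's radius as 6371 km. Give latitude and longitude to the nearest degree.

≈ 63°N, 79°W

Convert each endpoint to a unit vector on the sphere (x = cos φ cos λ, y = cos φ sin λ, z = sin φ).
The central angle between the endpoints is δ = arccos(p₁·p₂) ≈ 2.220 rad (127.2°). The total great-circle distance is δ·R ≈ 2.220 × 6371 ≈ 14145 km, so the target fraction is f = 8000/14145 ≈ 0.566.
Interpolate at f ≈ 0.566 with slerp weights a = sin((1−f)δ)/sin δ ≈ 1.032, b = sin(fδ)/sin δ ≈ 1.194.
p = a·p₁ + b·p₂ ≈ (0.086, -0.446, 0.891); φ = arcsin(p_z) ≈ 63.01°, λ = atan2(p_y, p_x) ≈ -79.09°.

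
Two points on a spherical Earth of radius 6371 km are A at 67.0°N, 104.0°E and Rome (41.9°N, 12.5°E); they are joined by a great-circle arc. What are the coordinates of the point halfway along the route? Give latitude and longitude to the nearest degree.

Write both endpoints as unit vectors p₁, p₂ with components (cos φ cos λ, cos φ sin λ, sin φ).
The central angle between the endpoints is δ = arccos(p₁·p₂) ≈ 0.918 rad (52.6°).
Interpolate at f = 1/2 with slerp weights a = sin((1−f)δ)/sin δ ≈ 0.558, b = sin(fδ)/sin δ ≈ 0.558.
p = a·p₁ + b·p₂ ≈ (0.353, 0.301, 0.886); φ = arcsin(p_z) ≈ 62.37°, λ = atan2(p_y, p_x) ≈ 40.52°.

≈ 62°N, 41°E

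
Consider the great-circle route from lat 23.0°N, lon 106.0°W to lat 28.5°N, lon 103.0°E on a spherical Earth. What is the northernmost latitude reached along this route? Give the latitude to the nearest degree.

The great circle lies in the plane with unit normal n̂ = (p₁ × p₂)/|p₁ × p₂|.
Here n̂_z ≈ -0.460; the vertex latitude is φ_max = arccos|n̂_z| ≈ 62.6°.
Check via Clairaut: cos φ_max = |cos φ₁| · sin C = cos(23.0°)·sin(29.9°) ≈ 0.460, again giving ≈ 62.6°.

≈ 63°N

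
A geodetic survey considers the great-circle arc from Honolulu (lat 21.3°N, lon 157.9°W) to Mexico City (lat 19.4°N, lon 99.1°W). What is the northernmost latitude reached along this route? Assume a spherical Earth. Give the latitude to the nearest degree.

≈ 23°N

The great circle lies in the plane with unit normal n̂ = (p₁ × p₂)/|p₁ × p₂|.
Here n̂_z ≈ +0.919; the vertex latitude is φ_max = arccos|n̂_z| ≈ 23.2°.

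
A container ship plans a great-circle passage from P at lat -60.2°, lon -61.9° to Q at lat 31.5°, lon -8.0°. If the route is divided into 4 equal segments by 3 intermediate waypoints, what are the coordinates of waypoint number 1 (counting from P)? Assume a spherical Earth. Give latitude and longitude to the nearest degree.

From cos δ = sin φ₁ sin φ₂ + cos φ₁ cos φ₂ cos Δλ, the central angle is δ ≈ 1.776 rad (101.8°).
Interpolate at f = 1/4 with slerp weights a = sin((1−f)δ)/sin δ ≈ 0.992, b = sin(fδ)/sin δ ≈ 0.439.
p = a·p₁ + b·p₂ ≈ (0.603, -0.487, -0.632); φ = arcsin(p_z) ≈ -39.19°, λ = atan2(p_y, p_x) ≈ -38.94°.

≈ lat -39°, lon -39°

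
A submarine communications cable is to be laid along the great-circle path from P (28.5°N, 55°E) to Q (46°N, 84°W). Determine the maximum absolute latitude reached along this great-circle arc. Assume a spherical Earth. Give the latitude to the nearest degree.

The great circle lies in the plane with unit normal n̂ = (p₁ × p₂)/|p₁ × p₂|.
Here n̂_z ≈ -0.403; the vertex latitude is φ_max = arccos|n̂_z| ≈ 66.2°.
Check via Clairaut: cos φ_max = |cos φ₁| · sin C = cos(28.5°)·sin(27.3°) ≈ 0.403, again giving ≈ 66.2°.

≈ 66°N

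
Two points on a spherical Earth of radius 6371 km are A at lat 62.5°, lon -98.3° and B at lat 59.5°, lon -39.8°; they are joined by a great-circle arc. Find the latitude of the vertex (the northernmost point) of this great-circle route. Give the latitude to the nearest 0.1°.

The great circle lies in the plane with unit normal n̂ = (p₁ × p₂)/|p₁ × p₂|.
Here n̂_z ≈ +0.432; the vertex latitude is φ_max = arccos|n̂_z| ≈ 64.4°.
Check via Clairaut: cos φ_max = |cos φ₁| · sin C = cos(62.5°)·sin(69.4°) ≈ 0.432, again giving ≈ 64.4°.

≈ 64.4°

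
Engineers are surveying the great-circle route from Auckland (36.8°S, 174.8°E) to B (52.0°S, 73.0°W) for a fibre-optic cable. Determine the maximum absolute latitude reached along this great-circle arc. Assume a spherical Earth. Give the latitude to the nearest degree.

≈ 62°S

The great circle lies in the plane with unit normal n̂ = (p₁ × p₂)/|p₁ × p₂|.
Here n̂_z ≈ +0.476; the vertex latitude is φ_max = arccos|n̂_z| ≈ 61.6°.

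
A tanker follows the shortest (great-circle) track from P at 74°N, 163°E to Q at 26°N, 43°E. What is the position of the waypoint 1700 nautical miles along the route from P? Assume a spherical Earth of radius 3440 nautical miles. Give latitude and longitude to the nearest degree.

≈ 67°N, 70°E

Convert each endpoint to a unit vector on the sphere (x = cos φ cos λ, y = cos φ sin λ, z = sin φ).
The central angle between the endpoints is δ = arccos(p₁·p₂) ≈ 1.269 rad (72.7°). The total great-circle distance is δ·R ≈ 1.269 × 3440 ≈ 4364 nmi, so the target fraction is f = 1700/4364 ≈ 0.390.
Interpolate at f ≈ 0.390 with slerp weights a = sin((1−f)δ)/sin δ ≈ 0.733, b = sin(fδ)/sin δ ≈ 0.497.
p = a·p₁ + b·p₂ ≈ (0.133, 0.364, 0.922); φ = arcsin(p_z) ≈ 67.21°, λ = atan2(p_y, p_x) ≈ 69.84°.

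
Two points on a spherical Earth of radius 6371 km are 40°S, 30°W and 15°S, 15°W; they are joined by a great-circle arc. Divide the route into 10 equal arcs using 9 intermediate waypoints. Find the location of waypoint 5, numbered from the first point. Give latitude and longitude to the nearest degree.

≈ 28°S, 22°W

Write both endpoints as unit vectors p₁, p₂ with components (cos φ cos λ, cos φ sin λ, sin φ).
The central angle between the endpoints is δ = arccos(p₁·p₂) ≈ 0.493 rad (28.2°).
Interpolate at f = 5/10 with slerp weights a = sin((1−f)δ)/sin δ ≈ 0.516, b = sin(fδ)/sin δ ≈ 0.516.
p = a·p₁ + b·p₂ ≈ (0.823, -0.326, -0.465); φ = arcsin(p_z) ≈ -27.70°, λ = atan2(p_y, p_x) ≈ -21.63°.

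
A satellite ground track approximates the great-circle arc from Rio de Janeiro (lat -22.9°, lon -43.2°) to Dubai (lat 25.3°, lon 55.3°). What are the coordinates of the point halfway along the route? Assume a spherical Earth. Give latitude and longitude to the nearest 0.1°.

The haversine formula gives a central angle δ ≈ 1.864 rad (106.8°) between the endpoints.
Interpolate at f = 1/2 with slerp weights a = sin((1−f)δ)/sin δ ≈ 0.839, b = sin(fδ)/sin δ ≈ 0.839.
p = a·p₁ + b·p₂ ≈ (0.995, 0.095, 0.032); φ = arcsin(p_z) ≈ 1.84°, λ = atan2(p_y, p_x) ≈ 5.43°.

≈ lat 1.8°, lon 5.4°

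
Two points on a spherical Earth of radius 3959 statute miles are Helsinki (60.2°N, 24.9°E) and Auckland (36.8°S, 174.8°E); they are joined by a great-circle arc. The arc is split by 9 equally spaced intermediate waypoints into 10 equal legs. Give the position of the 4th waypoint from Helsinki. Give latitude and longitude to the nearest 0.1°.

≈ 44.0°N, 131.3°E

The haversine formula gives a central angle δ ≈ 2.614 rad (149.8°) between the endpoints.
Interpolate at f = 4/10 with slerp weights a = sin((1−f)δ)/sin δ ≈ 1.987, b = sin(fδ)/sin δ ≈ 1.719.
p = a·p₁ + b·p₂ ≈ (-0.475, 0.540, 0.694); φ = arcsin(p_z) ≈ 43.97°, λ = atan2(p_y, p_x) ≈ 131.33°.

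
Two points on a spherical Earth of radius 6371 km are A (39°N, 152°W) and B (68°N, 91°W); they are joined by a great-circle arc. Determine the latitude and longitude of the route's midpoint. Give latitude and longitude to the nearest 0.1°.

Convert each endpoint to a unit vector on the sphere (x = cos φ cos λ, y = cos φ sin λ, z = sin φ).
The central angle between the endpoints is δ = arccos(p₁·p₂) ≈ 0.760 rad (43.6°).
Interpolate at f = 1/2 with slerp weights a = sin((1−f)δ)/sin δ ≈ 0.538, b = sin(fδ)/sin δ ≈ 0.538.
p = a·p₁ + b·p₂ ≈ (-0.373, -0.398, 0.838); φ = arcsin(p_z) ≈ 56.94°, λ = atan2(p_y, p_x) ≈ -133.13°.

≈ (56.9°N, 133.1°W)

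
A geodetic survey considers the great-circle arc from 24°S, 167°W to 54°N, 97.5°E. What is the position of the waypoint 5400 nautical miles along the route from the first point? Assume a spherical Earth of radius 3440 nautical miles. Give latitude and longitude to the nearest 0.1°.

From cos δ = sin φ₁ sin φ₂ + cos φ₁ cos φ₂ cos Δλ, the central angle is δ ≈ 1.961 rad (112.4°). The total great-circle distance is δ·R ≈ 1.961 × 3440 ≈ 6746 nmi, so the target fraction is f = 5400/6746 ≈ 0.800.
Interpolate at f ≈ 0.800 with slerp weights a = sin((1−f)δ)/sin δ ≈ 0.413, b = sin(fδ)/sin δ ≈ 1.081.
p = a·p₁ + b·p₂ ≈ (-0.450, 0.545, 0.707); φ = arcsin(p_z) ≈ 45.00°, λ = atan2(p_y, p_x) ≈ 129.54°.

≈ 45.0°N, 129.5°E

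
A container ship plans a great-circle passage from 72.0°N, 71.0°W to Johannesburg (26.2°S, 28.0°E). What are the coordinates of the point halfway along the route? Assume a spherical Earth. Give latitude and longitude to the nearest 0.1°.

≈ 29.5°N, 8.2°E

Convert each endpoint to a unit vector on the sphere (x = cos φ cos λ, y = cos φ sin λ, z = sin φ).
The central angle between the endpoints is δ = arccos(p₁·p₂) ≈ 2.052 rad (117.6°).
Interpolate at f = 1/2 with slerp weights a = sin((1−f)δ)/sin δ ≈ 0.965, b = sin(fδ)/sin δ ≈ 0.965.
p = a·p₁ + b·p₂ ≈ (0.862, 0.125, 0.492); φ = arcsin(p_z) ≈ 29.46°, λ = atan2(p_y, p_x) ≈ 8.22°.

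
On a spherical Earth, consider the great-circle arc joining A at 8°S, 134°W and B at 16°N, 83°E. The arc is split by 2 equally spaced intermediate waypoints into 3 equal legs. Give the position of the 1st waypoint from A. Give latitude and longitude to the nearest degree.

Write both endpoints as unit vectors p₁, p₂ with components (cos φ cos λ, cos φ sin λ, sin φ).
The central angle between the endpoints is δ = arccos(p₁·p₂) ≈ 2.496 rad (143.0°).
Interpolate at f = 1/3 with slerp weights a = sin((1−f)δ)/sin δ ≈ 1.654, b = sin(fδ)/sin δ ≈ 1.228.
p = a·p₁ + b·p₂ ≈ (-0.994, -0.007, 0.108); φ = arcsin(p_z) ≈ 6.22°, λ = atan2(p_y, p_x) ≈ -179.62°.

≈ 6°N, 180°E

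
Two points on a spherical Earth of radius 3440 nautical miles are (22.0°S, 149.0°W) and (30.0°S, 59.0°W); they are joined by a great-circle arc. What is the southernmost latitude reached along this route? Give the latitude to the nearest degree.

≈ 35°S

The great circle lies in the plane with unit normal n̂ = (p₁ × p₂)/|p₁ × p₂|.
Here n̂_z ≈ +0.817; the vertex latitude is φ_max = arccos|n̂_z| ≈ 35.2°.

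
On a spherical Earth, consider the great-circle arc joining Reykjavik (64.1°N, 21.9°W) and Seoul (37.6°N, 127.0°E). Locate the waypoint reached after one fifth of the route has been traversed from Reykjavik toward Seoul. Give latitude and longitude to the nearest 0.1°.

The haversine formula gives a central angle δ ≈ 1.316 rad (75.4°) between the endpoints.
Interpolate at f = 1/5 with slerp weights a = sin((1−f)δ)/sin δ ≈ 0.898, b = sin(fδ)/sin δ ≈ 0.269.
p = a·p₁ + b·p₂ ≈ (0.236, 0.024, 0.972); φ = arcsin(p_z) ≈ 76.30°, λ = atan2(p_y, p_x) ≈ 5.77°.

≈ (76.3°N, 5.8°E)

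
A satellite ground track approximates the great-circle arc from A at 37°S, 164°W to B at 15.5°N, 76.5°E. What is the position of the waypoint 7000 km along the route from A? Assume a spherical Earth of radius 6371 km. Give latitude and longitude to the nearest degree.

Write both endpoints as unit vectors p₁, p₂ with components (cos φ cos λ, cos φ sin λ, sin φ).
The central angle between the endpoints is δ = arccos(p₁·p₂) ≈ 2.141 rad (122.7°). The total great-circle distance is δ·R ≈ 2.141 × 6371 ≈ 13640 km, so the target fraction is f = 7000/13640 ≈ 0.513.
Interpolate at f ≈ 0.513 with slerp weights a = sin((1−f)δ)/sin δ ≈ 1.026, b = sin(fδ)/sin δ ≈ 1.058.
p = a·p₁ + b·p₂ ≈ (-0.550, 0.766, -0.335); φ = arcsin(p_z) ≈ -19.55°, λ = atan2(p_y, p_x) ≈ 125.67°.

≈ 20°S, 126°E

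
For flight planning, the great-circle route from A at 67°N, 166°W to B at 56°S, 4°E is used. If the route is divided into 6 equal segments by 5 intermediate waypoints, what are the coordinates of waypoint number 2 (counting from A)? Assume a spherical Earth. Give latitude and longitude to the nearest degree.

≈ 53°N, 26°W

From cos δ = sin φ₁ sin φ₂ + cos φ₁ cos φ₂ cos Δλ, the central angle is δ ≈ 2.933 rad (168.0°).
Interpolate at f = 2/6 with slerp weights a = sin((1−f)δ)/sin δ ≈ 4.475, b = sin(fδ)/sin δ ≈ 4.003.
p = a·p₁ + b·p₂ ≈ (0.536, -0.267, 0.801); φ = arcsin(p_z) ≈ 53.20°, λ = atan2(p_y, p_x) ≈ -26.45°.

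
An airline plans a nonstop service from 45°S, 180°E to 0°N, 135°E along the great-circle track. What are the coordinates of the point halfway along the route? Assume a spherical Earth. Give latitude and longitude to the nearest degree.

≈ 24°S, 153°E

Convert each endpoint to a unit vector on the sphere (x = cos φ cos λ, y = cos φ sin λ, z = sin φ).
The central angle between the endpoints is δ = arccos(p₁·p₂) ≈ 1.047 rad (60.0°).
Interpolate at f = 1/2 with slerp weights a = sin((1−f)δ)/sin δ ≈ 0.577, b = sin(fδ)/sin δ ≈ 0.577.
p = a·p₁ + b·p₂ ≈ (-0.816, 0.408, -0.408); φ = arcsin(p_z) ≈ -24.09°, λ = atan2(p_y, p_x) ≈ 153.43°.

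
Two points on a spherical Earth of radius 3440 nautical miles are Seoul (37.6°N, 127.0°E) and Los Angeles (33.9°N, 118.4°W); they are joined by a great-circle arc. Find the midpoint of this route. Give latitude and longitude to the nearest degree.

Write both endpoints as unit vectors p₁, p₂ with components (cos φ cos λ, cos φ sin λ, sin φ).
The central angle between the endpoints is δ = arccos(p₁·p₂) ≈ 1.504 rad (86.2°).
Interpolate at f = 1/2 with slerp weights a = sin((1−f)δ)/sin δ ≈ 0.685, b = sin(fδ)/sin δ ≈ 0.685.
p = a·p₁ + b·p₂ ≈ (-0.597, -0.067, 0.800); φ = arcsin(p_z) ≈ 53.10°, λ = atan2(p_y, p_x) ≈ -173.63°.

≈ (53°N, 174°W)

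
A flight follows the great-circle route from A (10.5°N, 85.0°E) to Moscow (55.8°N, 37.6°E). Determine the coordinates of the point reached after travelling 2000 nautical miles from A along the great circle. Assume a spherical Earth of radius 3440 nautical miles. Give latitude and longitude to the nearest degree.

The haversine formula gives a central angle δ ≈ 1.018 rad (58.3°) between the endpoints. The total great-circle distance is δ·R ≈ 1.018 × 3440 ≈ 3503 nmi, so the target fraction is f = 2000/3503 ≈ 0.571.
Interpolate at f ≈ 0.571 with slerp weights a = sin((1−f)δ)/sin δ ≈ 0.497, b = sin(fδ)/sin δ ≈ 0.645.
p = a·p₁ + b·p₂ ≈ (0.330, 0.708, 0.624); φ = arcsin(p_z) ≈ 38.62°, λ = atan2(p_y, p_x) ≈ 65.02°.

≈ (39°N, 65°E)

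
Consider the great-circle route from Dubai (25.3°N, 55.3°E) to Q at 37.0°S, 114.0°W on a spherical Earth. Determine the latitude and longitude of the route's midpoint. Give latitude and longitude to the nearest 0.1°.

The haversine formula gives a central angle δ ≈ 2.883 rad (165.2°) between the endpoints.
Interpolate at f = 1/2 with slerp weights a = sin((1−f)δ)/sin δ ≈ 3.873, b = sin(fδ)/sin δ ≈ 3.873.
p = a·p₁ + b·p₂ ≈ (0.735, 0.053, -0.676); φ = arcsin(p_z) ≈ -42.51°, λ = atan2(p_y, p_x) ≈ 4.13°.

≈ 42.5°S, 4.1°E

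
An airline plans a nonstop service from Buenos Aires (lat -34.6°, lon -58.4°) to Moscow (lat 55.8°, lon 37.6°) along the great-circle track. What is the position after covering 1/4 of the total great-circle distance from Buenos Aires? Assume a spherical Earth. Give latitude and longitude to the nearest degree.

Write both endpoints as unit vectors p₁, p₂ with components (cos φ cos λ, cos φ sin λ, sin φ).
The central angle between the endpoints is δ = arccos(p₁·p₂) ≈ 2.115 rad (121.2°).
Interpolate at f = 1/4 with slerp weights a = sin((1−f)δ)/sin δ ≈ 1.169, b = sin(fδ)/sin δ ≈ 0.590.
p = a·p₁ + b·p₂ ≈ (0.767, -0.617, -0.176); φ = arcsin(p_z) ≈ -10.13°, λ = atan2(p_y, p_x) ≈ -38.83°.

≈ lat -10°, lon -39°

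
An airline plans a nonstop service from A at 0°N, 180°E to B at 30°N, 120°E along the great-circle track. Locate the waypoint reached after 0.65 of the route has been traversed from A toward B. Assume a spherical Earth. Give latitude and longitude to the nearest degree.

≈ 22°N, 143°E

Write both endpoints as unit vectors p₁, p₂ with components (cos φ cos λ, cos φ sin λ, sin φ).
The central angle between the endpoints is δ = arccos(p₁·p₂) ≈ 1.123 rad (64.3°).
Interpolate at f = 0.65 with slerp weights a = sin((1−f)δ)/sin δ ≈ 0.425, b = sin(fδ)/sin δ ≈ 0.740.
p = a·p₁ + b·p₂ ≈ (-0.745, 0.555, 0.370); φ = arcsin(p_z) ≈ 21.71°, λ = atan2(p_y, p_x) ≈ 143.33°.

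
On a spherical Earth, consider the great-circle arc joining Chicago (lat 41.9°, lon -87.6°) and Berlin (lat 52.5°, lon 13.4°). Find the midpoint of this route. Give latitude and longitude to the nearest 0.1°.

Write both endpoints as unit vectors p₁, p₂ with components (cos φ cos λ, cos φ sin λ, sin φ).
The central angle between the endpoints is δ = arccos(p₁·p₂) ≈ 1.111 rad (63.7°).
Interpolate at f = 1/2 with slerp weights a = sin((1−f)δ)/sin δ ≈ 0.589, b = sin(fδ)/sin δ ≈ 0.589.
p = a·p₁ + b·p₂ ≈ (0.367, -0.355, 0.860); φ = arcsin(p_z) ≈ 59.32°, λ = atan2(p_y, p_x) ≈ -44.03°.

≈ lat 59.3°, lon -44.0°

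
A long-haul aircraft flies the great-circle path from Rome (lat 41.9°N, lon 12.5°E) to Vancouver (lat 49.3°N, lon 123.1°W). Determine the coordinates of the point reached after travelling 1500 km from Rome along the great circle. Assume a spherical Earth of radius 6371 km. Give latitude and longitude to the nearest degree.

Write both endpoints as unit vectors p₁, p₂ with components (cos φ cos λ, cos φ sin λ, sin φ).
The central angle between the endpoints is δ = arccos(p₁·p₂) ≈ 1.411 rad (80.8°). The total great-circle distance is δ·R ≈ 1.411 × 6371 ≈ 8987 km, so the target fraction is f = 1500/8987 ≈ 0.167.
Interpolate at f ≈ 0.167 with slerp weights a = sin((1−f)δ)/sin δ ≈ 0.935, b = sin(fδ)/sin δ ≈ 0.236.
p = a·p₁ + b·p₂ ≈ (0.595, 0.021, 0.803); φ = arcsin(p_z) ≈ 53.45°, λ = atan2(p_y, p_x) ≈ 2.07°.

≈ lat 53°N, lon 2°E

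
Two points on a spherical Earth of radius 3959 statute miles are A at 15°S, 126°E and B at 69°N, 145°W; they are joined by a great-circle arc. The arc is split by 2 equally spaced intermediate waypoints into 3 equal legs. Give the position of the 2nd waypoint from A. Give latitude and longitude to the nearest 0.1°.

Write both endpoints as unit vectors p₁, p₂ with components (cos φ cos λ, cos φ sin λ, sin φ).
The central angle between the endpoints is δ = arccos(p₁·p₂) ≈ 1.809 rad (103.6°).
Interpolate at f = 2/3 with slerp weights a = sin((1−f)δ)/sin δ ≈ 0.583, b = sin(fδ)/sin δ ≈ 0.961.
p = a·p₁ + b·p₂ ≈ (-0.613, 0.258, 0.746); φ = arcsin(p_z) ≈ 48.27°, λ = atan2(p_y, p_x) ≈ 157.16°.

≈ 48.3°N, 157.2°E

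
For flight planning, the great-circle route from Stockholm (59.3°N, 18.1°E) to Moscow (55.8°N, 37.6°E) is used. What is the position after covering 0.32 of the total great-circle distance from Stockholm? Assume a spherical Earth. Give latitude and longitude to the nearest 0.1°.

Write both endpoints as unit vectors p₁, p₂ with components (cos φ cos λ, cos φ sin λ, sin φ).
The central angle between the endpoints is δ = arccos(p₁·p₂) ≈ 0.192 rad (11.0°).
Interpolate at f = 0.32 with slerp weights a = sin((1−f)δ)/sin δ ≈ 0.682, b = sin(fδ)/sin δ ≈ 0.322.
p = a·p₁ + b·p₂ ≈ (0.474, 0.219, 0.853); φ = arcsin(p_z) ≈ 58.51°, λ = atan2(p_y, p_x) ≈ 24.74°.

≈ 58.5°N, 24.7°E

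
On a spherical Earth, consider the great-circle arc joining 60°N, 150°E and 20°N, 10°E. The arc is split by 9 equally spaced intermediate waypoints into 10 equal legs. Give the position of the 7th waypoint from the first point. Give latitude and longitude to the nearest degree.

≈ 46°N, 23°E

Write both endpoints as unit vectors p₁, p₂ with components (cos φ cos λ, cos φ sin λ, sin φ).
The central angle between the endpoints is δ = arccos(p₁·p₂) ≈ 1.635 rad (93.7°).
Interpolate at f = 7/10 with slerp weights a = sin((1−f)δ)/sin δ ≈ 0.472, b = sin(fδ)/sin δ ≈ 0.912.
p = a·p₁ + b·p₂ ≈ (0.640, 0.267, 0.721); φ = arcsin(p_z) ≈ 46.11°, λ = atan2(p_y, p_x) ≈ 22.64°.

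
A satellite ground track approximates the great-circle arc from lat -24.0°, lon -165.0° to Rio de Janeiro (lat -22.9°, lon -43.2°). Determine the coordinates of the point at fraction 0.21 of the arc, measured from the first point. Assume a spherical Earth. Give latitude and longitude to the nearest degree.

The haversine formula gives a central angle δ ≈ 1.860 rad (106.6°) between the endpoints.
Interpolate at f = 0.21 with slerp weights a = sin((1−f)δ)/sin δ ≈ 1.038, b = sin(fδ)/sin δ ≈ 0.397.
p = a·p₁ + b·p₂ ≈ (-0.649, -0.496, -0.577); φ = arcsin(p_z) ≈ -35.22°, λ = atan2(p_y, p_x) ≈ -142.62°.

≈ lat -35°, lon -143°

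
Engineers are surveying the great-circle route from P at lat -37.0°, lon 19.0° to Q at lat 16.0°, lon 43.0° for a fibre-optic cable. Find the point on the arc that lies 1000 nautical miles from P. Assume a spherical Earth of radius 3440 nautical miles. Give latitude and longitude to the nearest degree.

The haversine formula gives a central angle δ ≈ 1.006 rad (57.6°) between the endpoints. The total great-circle distance is δ·R ≈ 1.006 × 3440 ≈ 3460 nmi, so the target fraction is f = 1000/3460 ≈ 0.289.
Interpolate at f ≈ 0.289 with slerp weights a = sin((1−f)δ)/sin δ ≈ 0.776, b = sin(fδ)/sin δ ≈ 0.339.
p = a·p₁ + b·p₂ ≈ (0.825, 0.424, -0.374); φ = arcsin(p_z) ≈ -21.94°, λ = atan2(p_y, p_x) ≈ 27.22°.

≈ lat -22°, lon 27°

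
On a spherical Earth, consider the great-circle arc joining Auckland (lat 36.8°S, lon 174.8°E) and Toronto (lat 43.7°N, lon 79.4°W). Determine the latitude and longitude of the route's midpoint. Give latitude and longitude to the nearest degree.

≈ lat 6°N, lon 136°W

From cos δ = sin φ₁ sin φ₂ + cos φ₁ cos φ₂ cos Δλ, the central angle is δ ≈ 2.179 rad (124.9°).
Interpolate at f = 1/2 with slerp weights a = sin((1−f)δ)/sin δ ≈ 1.080, b = sin(fδ)/sin δ ≈ 1.080.
p = a·p₁ + b·p₂ ≈ (-0.718, -0.689, 0.099); φ = arcsin(p_z) ≈ 5.69°, λ = atan2(p_y, p_x) ≈ -136.16°.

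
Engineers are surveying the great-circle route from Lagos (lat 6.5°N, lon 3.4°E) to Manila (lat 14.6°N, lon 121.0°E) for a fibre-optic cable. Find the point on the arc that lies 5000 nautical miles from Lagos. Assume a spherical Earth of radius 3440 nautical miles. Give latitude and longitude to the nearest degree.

≈ lat 20°N, lon 89°E

Convert each endpoint to a unit vector on the sphere (x = cos φ cos λ, y = cos φ sin λ, z = sin φ).
The central angle between the endpoints is δ = arccos(p₁·p₂) ≈ 2.001 rad (114.6°). The total great-circle distance is δ·R ≈ 2.001 × 3440 ≈ 6883 nmi, so the target fraction is f = 5000/6883 ≈ 0.726.
Interpolate at f ≈ 0.726 with slerp weights a = sin((1−f)δ)/sin δ ≈ 0.573, b = sin(fδ)/sin δ ≈ 1.093.
p = a·p₁ + b·p₂ ≈ (0.023, 0.940, 0.340); φ = arcsin(p_z) ≈ 19.89°, λ = atan2(p_y, p_x) ≈ 88.58°.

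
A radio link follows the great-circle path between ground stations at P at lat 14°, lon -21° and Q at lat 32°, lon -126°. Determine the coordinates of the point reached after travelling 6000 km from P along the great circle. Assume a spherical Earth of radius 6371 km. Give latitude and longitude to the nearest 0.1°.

≈ lat 36.1°, lon -76.3°

From cos δ = sin φ₁ sin φ₂ + cos φ₁ cos φ₂ cos Δλ, the central angle is δ ≈ 1.656 rad (94.9°). The total great-circle distance is δ·R ≈ 1.656 × 6371 ≈ 10548 km, so the target fraction is f = 6000/10548 ≈ 0.569.
Interpolate at f ≈ 0.569 with slerp weights a = sin((1−f)δ)/sin δ ≈ 0.657, b = sin(fδ)/sin δ ≈ 0.812.
p = a·p₁ + b·p₂ ≈ (0.191, -0.785, 0.589); φ = arcsin(p_z) ≈ 36.09°, λ = atan2(p_y, p_x) ≈ -76.35°.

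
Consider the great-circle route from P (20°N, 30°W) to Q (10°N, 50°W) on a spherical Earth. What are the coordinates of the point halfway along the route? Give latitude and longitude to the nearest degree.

≈ (15°N, 40°W)

The haversine formula gives a central angle δ ≈ 0.379 rad (21.7°) between the endpoints.
Interpolate at f = 1/2 with slerp weights a = sin((1−f)δ)/sin δ ≈ 0.509, b = sin(fδ)/sin δ ≈ 0.509.
p = a·p₁ + b·p₂ ≈ (0.737, -0.623, 0.263); φ = arcsin(p_z) ≈ 15.22°, λ = atan2(p_y, p_x) ≈ -40.24°.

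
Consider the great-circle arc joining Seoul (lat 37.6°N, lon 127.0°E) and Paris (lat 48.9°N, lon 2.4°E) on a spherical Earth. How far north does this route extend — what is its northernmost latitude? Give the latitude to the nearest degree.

The great circle lies in the plane with unit normal n̂ = (p₁ × p₂)/|p₁ × p₂|.
Here n̂_z ≈ -0.435; the vertex latitude is φ_max = arccos|n̂_z| ≈ 64.2°.

≈ 64°N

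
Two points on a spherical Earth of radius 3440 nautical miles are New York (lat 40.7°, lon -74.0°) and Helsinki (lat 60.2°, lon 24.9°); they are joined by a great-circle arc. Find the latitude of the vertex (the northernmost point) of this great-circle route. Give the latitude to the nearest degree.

≈ 64°

The great circle lies in the plane with unit normal n̂ = (p₁ × p₂)/|p₁ × p₂|.
Here n̂_z ≈ +0.432; the vertex latitude is φ_max = arccos|n̂_z| ≈ 64.4°.
Check via Clairaut: cos φ_max = |cos φ₁| · sin C = cos(40.7°)·sin(34.7°) ≈ 0.432, again giving ≈ 64.4°.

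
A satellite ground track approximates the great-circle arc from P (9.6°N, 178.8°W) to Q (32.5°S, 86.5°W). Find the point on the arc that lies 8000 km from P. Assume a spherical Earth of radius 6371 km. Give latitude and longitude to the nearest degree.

Convert each endpoint to a unit vector on the sphere (x = cos φ cos λ, y = cos φ sin λ, z = sin φ).
The central angle between the endpoints is δ = arccos(p₁·p₂) ≈ 1.694 rad (97.1°). The total great-circle distance is δ·R ≈ 1.694 × 6371 ≈ 10793 km, so the target fraction is f = 8000/10793 ≈ 0.741.
Interpolate at f ≈ 0.741 with slerp weights a = sin((1−f)δ)/sin δ ≈ 0.428, b = sin(fδ)/sin δ ≈ 0.958.
p = a·p₁ + b·p₂ ≈ (-0.372, -0.815, -0.443); φ = arcsin(p_z) ≈ -26.32°, λ = atan2(p_y, p_x) ≈ -114.54°.

≈ (26°S, 115°W)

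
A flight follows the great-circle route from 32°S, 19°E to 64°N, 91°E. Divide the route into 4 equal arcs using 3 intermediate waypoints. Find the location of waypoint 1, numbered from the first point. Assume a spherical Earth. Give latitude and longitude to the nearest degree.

The haversine formula gives a central angle δ ≈ 1.941 rad (111.2°) between the endpoints.
Interpolate at f = 1/4 with slerp weights a = sin((1−f)δ)/sin δ ≈ 1.065, b = sin(fδ)/sin δ ≈ 0.500.
p = a·p₁ + b·p₂ ≈ (0.850, 0.513, -0.115); φ = arcsin(p_z) ≈ -6.61°, λ = atan2(p_y, p_x) ≈ 31.12°.

≈ 7°S, 31°E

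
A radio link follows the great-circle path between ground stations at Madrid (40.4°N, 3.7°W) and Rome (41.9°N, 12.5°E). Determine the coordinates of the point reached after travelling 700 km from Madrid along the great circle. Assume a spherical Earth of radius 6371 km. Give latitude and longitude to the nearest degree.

From cos δ = sin φ₁ sin φ₂ + cos φ₁ cos φ₂ cos Δλ, the central angle is δ ≈ 0.214 rad (12.3°). The total great-circle distance is δ·R ≈ 0.214 × 6371 ≈ 1365 km, so the target fraction is f = 700/1365 ≈ 0.513.
Interpolate at f ≈ 0.513 with slerp weights a = sin((1−f)δ)/sin δ ≈ 0.490, b = sin(fδ)/sin δ ≈ 0.516.
p = a·p₁ + b·p₂ ≈ (0.747, 0.059, 0.662); φ = arcsin(p_z) ≈ 41.45°, λ = atan2(p_y, p_x) ≈ 4.52°.

≈ 41°N, 5°E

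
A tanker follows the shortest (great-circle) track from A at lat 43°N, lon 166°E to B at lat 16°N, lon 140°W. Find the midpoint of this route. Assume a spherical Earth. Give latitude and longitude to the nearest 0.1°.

The haversine formula gives a central angle δ ≈ 0.926 rad (53.0°) between the endpoints.
Interpolate at f = 1/2 with slerp weights a = sin((1−f)δ)/sin δ ≈ 0.559, b = sin(fδ)/sin δ ≈ 0.559.
p = a·p₁ + b·p₂ ≈ (-0.808, -0.246, 0.535); φ = arcsin(p_z) ≈ 32.35°, λ = atan2(p_y, p_x) ≈ -163.04°.

≈ lat 32.4°N, lon 163.0°W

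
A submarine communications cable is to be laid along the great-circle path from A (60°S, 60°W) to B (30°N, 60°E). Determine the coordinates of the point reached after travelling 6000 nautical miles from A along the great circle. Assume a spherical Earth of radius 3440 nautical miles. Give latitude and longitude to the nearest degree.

≈ (4°N, 43°E)

Convert each endpoint to a unit vector on the sphere (x = cos φ cos λ, y = cos φ sin λ, z = sin φ).
The central angle between the endpoints is δ = arccos(p₁·p₂) ≈ 2.278 rad (130.5°). The total great-circle distance is δ·R ≈ 2.278 × 3440 ≈ 7835 nmi, so the target fraction is f = 6000/7835 ≈ 0.766.
Interpolate at f ≈ 0.766 with slerp weights a = sin((1−f)δ)/sin δ ≈ 0.669, b = sin(fδ)/sin δ ≈ 1.295.
p = a·p₁ + b·p₂ ≈ (0.728, 0.682, 0.068); φ = arcsin(p_z) ≈ 3.92°, λ = atan2(p_y, p_x) ≈ 43.12°.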